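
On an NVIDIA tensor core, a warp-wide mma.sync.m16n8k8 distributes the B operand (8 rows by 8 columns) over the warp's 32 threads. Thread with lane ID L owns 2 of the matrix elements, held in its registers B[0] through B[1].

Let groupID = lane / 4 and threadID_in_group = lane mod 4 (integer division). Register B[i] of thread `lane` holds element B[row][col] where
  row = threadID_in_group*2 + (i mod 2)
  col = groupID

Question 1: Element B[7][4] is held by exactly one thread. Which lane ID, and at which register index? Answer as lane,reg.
19,1

c=4->g=4  r=7->t=3,b0=1
L=4*4+3=19  i=1=1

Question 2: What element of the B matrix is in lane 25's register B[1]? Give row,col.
25: gr=6,th=1
[1] (1*2+1,6) = (3,6)

3,6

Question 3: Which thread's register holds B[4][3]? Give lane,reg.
14,0

c=3⇒gr=3  r=4⇒th=2,odd=0
L=3*4+2=14  i=0=0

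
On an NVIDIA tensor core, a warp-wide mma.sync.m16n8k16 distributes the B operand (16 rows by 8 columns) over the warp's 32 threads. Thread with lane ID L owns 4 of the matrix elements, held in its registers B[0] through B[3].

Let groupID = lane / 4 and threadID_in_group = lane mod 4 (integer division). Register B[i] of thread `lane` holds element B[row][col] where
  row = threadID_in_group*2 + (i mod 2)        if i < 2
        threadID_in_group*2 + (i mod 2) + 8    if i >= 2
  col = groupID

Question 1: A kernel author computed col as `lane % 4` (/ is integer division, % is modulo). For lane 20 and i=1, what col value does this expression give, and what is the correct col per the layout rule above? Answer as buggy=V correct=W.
buggy=0 correct=5

`lane % 4`[20,1]->0
20: g=5,t=0
[1] (0*2+1+0,5) = (1,5)
col: 0 vs 5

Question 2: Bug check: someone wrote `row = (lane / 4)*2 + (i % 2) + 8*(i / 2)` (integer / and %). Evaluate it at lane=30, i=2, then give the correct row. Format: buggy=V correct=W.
buggy=22 correct=12

`(lane / 4)*2 + (i % 2) + 8*(i / 2)`[30,2]→22
L=30→G=30>>2=7, T=30&3=2
[2]→row 2·2+0+8=12  col G=7
row: 22 vs 12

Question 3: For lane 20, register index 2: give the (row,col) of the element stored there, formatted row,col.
lane 20->20/4=5, 20 mod 4=0
i=2  r:2·0+0+8->8  c:5

8,5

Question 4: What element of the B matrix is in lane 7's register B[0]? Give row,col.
6,1

L=7->g=7>>2=1, t=7&3=3
[0]->row 3·2+0+0=6  col g=1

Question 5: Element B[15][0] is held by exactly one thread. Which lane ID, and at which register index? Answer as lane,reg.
3,3

c=0→G=0  r=15→rhi=1,T=3,p=1
L=0*4+3=3  i=1*2+1=3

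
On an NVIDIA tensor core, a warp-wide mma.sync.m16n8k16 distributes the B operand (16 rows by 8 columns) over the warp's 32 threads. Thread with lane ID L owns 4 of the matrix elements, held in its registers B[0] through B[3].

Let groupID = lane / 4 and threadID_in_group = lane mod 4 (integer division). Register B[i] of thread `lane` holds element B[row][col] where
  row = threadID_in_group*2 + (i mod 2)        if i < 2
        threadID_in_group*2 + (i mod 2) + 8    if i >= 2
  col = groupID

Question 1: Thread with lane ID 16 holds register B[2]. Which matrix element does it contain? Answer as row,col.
L=16⇒gr=16>>2=4, th=16&3=0
[2]⇒row 0·2+0+8=8  col gr=4

8,4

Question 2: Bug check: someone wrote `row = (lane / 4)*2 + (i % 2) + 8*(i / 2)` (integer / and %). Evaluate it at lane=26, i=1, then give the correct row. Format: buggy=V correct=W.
`(lane / 4)*2 + (i % 2) + 8*(i / 2)`[26,1]⇒13
lane 26⇒26/4=6, 26 mod 4=2
i=1  r:2·2+1+0⇒5  c:6
row: 13 vs 5

buggy=13 correct=5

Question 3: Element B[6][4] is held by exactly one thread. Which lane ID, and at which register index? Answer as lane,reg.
19,0

c=4→G=4  r=6→rhi=0,T=3,p=0
L=4*4+3=19  i=0*2+0=0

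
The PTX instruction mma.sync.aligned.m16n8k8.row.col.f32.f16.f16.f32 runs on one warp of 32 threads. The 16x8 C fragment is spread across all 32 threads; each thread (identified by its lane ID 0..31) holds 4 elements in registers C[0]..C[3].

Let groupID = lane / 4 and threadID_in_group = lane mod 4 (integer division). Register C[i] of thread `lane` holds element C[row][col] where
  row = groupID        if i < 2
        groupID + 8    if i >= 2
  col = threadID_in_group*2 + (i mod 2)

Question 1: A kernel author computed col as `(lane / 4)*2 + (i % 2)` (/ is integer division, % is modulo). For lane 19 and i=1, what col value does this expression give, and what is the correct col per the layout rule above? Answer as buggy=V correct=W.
`(lane / 4)*2 + (i % 2)`[19,1]=>9
L=19=>grp=19>>2=4, tig=19&3=3
[1]=>row 4+0=4  col 3·2+1=7
col: 9 vs 7

buggy=9 correct=7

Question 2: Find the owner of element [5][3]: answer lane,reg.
21,1

r=5→G=5,rhi=0  c=3→T=1,p=1
L=5*4+1=21  i=0*2+1=1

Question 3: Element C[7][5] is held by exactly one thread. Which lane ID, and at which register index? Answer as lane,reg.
r:7=>grp=7,rB=0  c:5=>tig=2,lo=1
L=7*4+2=30  i=0*2+1=1

30,1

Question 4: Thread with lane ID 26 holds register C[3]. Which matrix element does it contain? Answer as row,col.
14,5

26: grp=6,tig=2
[3] (6+8,2*2+1) = (14,5)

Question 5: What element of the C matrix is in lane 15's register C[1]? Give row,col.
L=15=>grp=15>>2=3, tig=15&3=3
[1]=>row 3+0=3  col 3·2+1=7

3,7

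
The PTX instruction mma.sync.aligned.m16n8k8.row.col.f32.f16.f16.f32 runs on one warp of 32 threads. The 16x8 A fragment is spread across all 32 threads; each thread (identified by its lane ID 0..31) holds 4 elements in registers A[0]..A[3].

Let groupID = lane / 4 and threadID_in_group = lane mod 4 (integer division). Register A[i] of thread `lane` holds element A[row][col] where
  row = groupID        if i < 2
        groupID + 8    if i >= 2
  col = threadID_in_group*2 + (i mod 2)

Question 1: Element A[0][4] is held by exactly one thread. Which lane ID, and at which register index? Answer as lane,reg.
r:0=>grp=0,rB=0  c:4=>tig=2,lo=0
L=0*4+2=2  i=0*2+0=0

2,0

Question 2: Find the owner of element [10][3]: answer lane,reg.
r=10->g=2,rb=1  c=3->t=1,b0=1
L=2*4+1=9  i=1*2+1=3

9,3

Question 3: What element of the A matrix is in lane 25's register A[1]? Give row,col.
6,3

lane 25: g=6 (25/4), t=1 (25%4)
i=1: r=6+0=6, c=1*2+1=3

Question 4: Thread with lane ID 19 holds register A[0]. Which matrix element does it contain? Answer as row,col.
4,6

lane 19->19/4=4, 19 mod 4=3
i=0  r:4+0->4  c:2·3+0->6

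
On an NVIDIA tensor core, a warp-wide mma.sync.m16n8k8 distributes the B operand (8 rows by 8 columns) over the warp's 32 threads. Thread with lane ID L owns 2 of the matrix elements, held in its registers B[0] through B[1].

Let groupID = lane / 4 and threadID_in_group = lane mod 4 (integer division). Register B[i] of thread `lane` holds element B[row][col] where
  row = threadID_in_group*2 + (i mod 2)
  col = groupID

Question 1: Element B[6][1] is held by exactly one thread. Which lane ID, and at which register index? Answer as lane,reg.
c=1->g=1  r=6->t=3,b0=0
L=1*4+3=7  i=0=0

7,0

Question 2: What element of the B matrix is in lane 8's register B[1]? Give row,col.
lane 8->8/4=2, 8 mod 4=0
i=1  r:2·0+1->1  c:2

1,2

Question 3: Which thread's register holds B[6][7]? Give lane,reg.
31,0

c: 7->gid=7  r: 6->tid=3,i&1=0
L=7*4+3=31  i=0=0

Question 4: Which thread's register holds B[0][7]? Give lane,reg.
28,0

c=7→G=7  r=0→T=0,p=0
L=7*4+0=28  i=0=0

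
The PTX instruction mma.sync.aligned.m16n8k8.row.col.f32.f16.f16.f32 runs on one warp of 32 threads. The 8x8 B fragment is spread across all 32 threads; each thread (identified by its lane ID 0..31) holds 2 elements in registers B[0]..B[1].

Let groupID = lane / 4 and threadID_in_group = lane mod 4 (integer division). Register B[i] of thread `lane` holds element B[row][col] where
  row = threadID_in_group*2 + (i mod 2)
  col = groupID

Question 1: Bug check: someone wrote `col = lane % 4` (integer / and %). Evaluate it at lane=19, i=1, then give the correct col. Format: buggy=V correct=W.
buggy=3 correct=4

`lane % 4`[19,1]→3
lane 19: G=4 (19/4), T=3 (19%4)
i=1: r=3*2+1=7, c=G=4
col: 3 vs 4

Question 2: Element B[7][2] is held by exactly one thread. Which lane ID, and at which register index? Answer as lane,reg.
c=2⇒gr=2  r=7⇒th=3,odd=1
L=2*4+3=11  i=1=1

11,1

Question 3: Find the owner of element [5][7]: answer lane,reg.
c=7⇒gr=7  r=5⇒th=2,odd=1
L=7*4+2=30  i=1=1

30,1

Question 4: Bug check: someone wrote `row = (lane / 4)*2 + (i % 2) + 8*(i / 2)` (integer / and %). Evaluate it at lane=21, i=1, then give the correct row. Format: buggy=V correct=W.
buggy=11 correct=3

`(lane / 4)*2 + (i % 2) + 8*(i / 2)`[21,1]⇒11
21: gr=5,th=1
[1] (1*2+1,5) = (3,5)
row: 11 vs 3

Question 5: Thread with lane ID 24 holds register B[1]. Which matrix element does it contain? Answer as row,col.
1,6

24: gid=6,tid=0
[1] (0*2+1,6) = (1,6)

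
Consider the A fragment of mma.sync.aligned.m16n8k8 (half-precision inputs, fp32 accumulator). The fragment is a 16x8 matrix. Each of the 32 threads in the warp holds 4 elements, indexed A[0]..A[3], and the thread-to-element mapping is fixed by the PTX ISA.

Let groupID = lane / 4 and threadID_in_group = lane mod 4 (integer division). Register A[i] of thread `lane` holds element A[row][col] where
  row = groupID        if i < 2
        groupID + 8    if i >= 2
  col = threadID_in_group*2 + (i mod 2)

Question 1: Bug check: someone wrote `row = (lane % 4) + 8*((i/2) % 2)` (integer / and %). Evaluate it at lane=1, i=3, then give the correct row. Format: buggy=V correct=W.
`(lane % 4) + 8*((i/2) % 2)`[1,3]⇒9
lane 1⇒1/4=0, 1 mod 4=1
i=3  r:0+8⇒8  c:2·1+1⇒3
row: 9 vs 8

buggy=9 correct=8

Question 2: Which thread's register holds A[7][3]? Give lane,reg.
29,1

r:7=>grp=7,rB=0  c:3=>tig=1,lo=1
L=7*4+1=29  i=0*2+1=1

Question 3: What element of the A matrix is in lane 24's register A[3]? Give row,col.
L=24->gid=24>>2=6, tid=24&3=0
[3]->row 6+8=14  col 0·2+1=1

14,1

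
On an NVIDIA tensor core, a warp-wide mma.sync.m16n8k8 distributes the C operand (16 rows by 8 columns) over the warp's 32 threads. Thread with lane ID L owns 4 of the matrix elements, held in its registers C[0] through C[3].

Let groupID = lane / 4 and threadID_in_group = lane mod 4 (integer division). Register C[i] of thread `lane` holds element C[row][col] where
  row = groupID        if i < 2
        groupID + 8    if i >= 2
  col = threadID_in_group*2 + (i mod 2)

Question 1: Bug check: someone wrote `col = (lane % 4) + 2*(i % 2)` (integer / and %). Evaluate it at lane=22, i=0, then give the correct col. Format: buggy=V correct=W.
`(lane % 4) + 2*(i % 2)`[22,0]->2
L=22->g=22>>2=5, t=22&3=2
[0]->row 5+0=5  col 2·2+0=4
col: 2 vs 4

buggy=2 correct=4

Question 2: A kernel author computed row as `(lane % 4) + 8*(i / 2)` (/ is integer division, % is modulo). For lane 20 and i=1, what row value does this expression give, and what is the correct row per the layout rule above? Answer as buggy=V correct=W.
`(lane % 4) + 8*(i / 2)`[20,1]->0
L=20->g=20>>2=5, t=20&3=0
[1]->row 5+0=5  col 0·2+1=1
row: 0 vs 5

buggy=0 correct=5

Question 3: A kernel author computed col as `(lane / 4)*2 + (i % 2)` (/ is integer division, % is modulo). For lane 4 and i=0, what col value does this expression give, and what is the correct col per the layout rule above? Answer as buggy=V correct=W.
`(lane / 4)*2 + (i % 2)`[4,0]⇒2
L=4⇒gr=4>>2=1, th=4&3=0
[0]⇒row 1+0=1  col 0·2+0=0
col: 2 vs 0

buggy=2 correct=0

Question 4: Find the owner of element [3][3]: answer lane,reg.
r:3=>grp=3,rB=0  c:3=>tig=1,lo=1
L=3*4+1=13  i=0*2+1=1

13,1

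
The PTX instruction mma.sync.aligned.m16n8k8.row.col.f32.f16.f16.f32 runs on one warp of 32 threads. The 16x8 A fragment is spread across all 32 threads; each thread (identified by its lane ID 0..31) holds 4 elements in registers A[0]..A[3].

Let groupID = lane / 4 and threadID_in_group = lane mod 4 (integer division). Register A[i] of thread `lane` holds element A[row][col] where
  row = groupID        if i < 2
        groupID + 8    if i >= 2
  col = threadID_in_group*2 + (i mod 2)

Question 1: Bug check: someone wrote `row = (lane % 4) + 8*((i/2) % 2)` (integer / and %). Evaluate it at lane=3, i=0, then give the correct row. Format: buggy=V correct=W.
buggy=3 correct=0

`(lane % 4) + 8*((i/2) % 2)`[3,0]->3
lane 3: g=0 (3/4), t=3 (3%4)
i=0: r=0+0=0, c=3*2+0=6
row: 3 vs 0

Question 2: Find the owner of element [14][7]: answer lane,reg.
27,3

r: 14->gid=6,r8=1  c: 7->tid=3,i&1=1
L=6*4+3=27  i=1*2+1=3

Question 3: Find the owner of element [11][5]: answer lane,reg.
r: 11->gid=3,r8=1  c: 5->tid=2,i&1=1
L=3*4+2=14  i=1*2+1=3

14,3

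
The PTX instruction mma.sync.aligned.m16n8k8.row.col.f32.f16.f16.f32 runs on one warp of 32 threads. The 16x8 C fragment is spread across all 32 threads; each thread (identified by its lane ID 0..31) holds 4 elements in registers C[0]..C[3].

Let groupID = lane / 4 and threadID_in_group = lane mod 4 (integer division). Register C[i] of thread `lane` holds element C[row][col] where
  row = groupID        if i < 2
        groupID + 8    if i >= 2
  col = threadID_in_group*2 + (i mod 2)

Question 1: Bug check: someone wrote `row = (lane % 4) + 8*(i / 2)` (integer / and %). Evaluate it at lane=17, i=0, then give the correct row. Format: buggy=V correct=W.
`(lane % 4) + 8*(i / 2)`[17,0]⇒1
lane 17⇒17/4=4, 17 mod 4=1
i=0  r:4+0⇒4  c:2·1+0⇒2
row: 1 vs 4

buggy=1 correct=4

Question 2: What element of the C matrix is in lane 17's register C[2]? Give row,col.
12,2

lane 17: grp=4 (17/4), tig=1 (17%4)
i=2: r=4+8=12, c=1*2+0=2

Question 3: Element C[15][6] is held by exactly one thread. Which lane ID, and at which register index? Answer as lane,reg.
31,2

r:15=>grp=7,rB=1  c:6=>tig=3,lo=0
L=7*4+3=31  i=1*2+0=2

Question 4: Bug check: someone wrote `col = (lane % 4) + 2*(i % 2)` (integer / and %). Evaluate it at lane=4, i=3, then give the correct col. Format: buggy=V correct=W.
`(lane % 4) + 2*(i % 2)`[4,3]→2
4: G=1,T=0
[3] (1+8,0*2+1) = (9,1)
col: 2 vs 1

buggy=2 correct=1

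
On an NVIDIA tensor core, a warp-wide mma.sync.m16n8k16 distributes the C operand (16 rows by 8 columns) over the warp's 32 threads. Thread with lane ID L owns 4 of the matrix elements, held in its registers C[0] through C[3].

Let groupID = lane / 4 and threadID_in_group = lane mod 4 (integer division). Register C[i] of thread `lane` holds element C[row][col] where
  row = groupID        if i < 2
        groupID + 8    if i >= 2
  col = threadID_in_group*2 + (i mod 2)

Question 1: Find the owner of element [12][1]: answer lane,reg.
r=12→G=4,rhi=1  c=1→T=0,p=1
L=4*4+0=16  i=1*2+1=3

16,3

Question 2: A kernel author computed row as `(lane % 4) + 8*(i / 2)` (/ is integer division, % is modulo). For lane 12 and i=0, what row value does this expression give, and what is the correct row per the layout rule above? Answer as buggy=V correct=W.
buggy=0 correct=3

`(lane % 4) + 8*(i / 2)`[12,0]->0
lane 12->12/4=3, 12 mod 4=0
i=0  r:3+0->3  c:2·0+0->0
row: 0 vs 3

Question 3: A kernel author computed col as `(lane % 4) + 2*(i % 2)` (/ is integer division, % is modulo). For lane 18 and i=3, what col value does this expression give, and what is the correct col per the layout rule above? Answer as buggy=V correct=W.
buggy=4 correct=5

`(lane % 4) + 2*(i % 2)`[18,3]->4
18: g=4,t=2
[3] (4+8,2*2+1) = (12,5)
col: 4 vs 5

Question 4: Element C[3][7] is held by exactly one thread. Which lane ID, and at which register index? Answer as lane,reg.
15,1

r=3->g=3,rb=0  c=7->t=3,b0=1
L=3*4+3=15  i=0*2+1=1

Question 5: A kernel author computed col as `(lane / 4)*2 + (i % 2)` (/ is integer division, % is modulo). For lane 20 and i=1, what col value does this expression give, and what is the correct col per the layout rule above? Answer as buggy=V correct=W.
buggy=11 correct=1

`(lane / 4)*2 + (i % 2)`[20,1]→11
lane 20: G=5 (20/4), T=0 (20%4)
i=1: r=5+0=5, c=0*2+1=1
col: 11 vs 1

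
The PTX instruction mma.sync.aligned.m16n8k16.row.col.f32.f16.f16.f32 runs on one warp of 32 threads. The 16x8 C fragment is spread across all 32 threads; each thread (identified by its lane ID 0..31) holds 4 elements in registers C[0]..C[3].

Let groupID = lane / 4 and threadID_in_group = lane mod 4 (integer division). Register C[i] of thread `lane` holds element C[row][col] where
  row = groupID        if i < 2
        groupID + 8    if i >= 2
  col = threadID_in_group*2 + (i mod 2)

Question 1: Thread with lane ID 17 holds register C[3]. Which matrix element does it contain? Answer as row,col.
12,3

lane 17: g=4 (17/4), t=1 (17%4)
i=3: r=4+8=12, c=1*2+1=3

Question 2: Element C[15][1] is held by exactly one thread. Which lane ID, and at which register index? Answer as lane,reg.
r=15→G=7,rhi=1  c=1→T=0,p=1
L=7*4+0=28  i=1*2+1=3

28,3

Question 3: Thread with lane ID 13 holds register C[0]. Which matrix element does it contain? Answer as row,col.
3,2

lane 13->13/4=3, 13 mod 4=1
i=0  r:3+0->3  c:2·1+0->2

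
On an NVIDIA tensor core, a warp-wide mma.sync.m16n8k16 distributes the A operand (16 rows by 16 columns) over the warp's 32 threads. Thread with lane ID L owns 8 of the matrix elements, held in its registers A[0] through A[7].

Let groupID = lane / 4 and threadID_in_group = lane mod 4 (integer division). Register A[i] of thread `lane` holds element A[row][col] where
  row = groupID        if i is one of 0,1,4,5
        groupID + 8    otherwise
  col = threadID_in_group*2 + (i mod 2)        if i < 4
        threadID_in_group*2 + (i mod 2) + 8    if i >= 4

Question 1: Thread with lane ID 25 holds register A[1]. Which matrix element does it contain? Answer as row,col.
L=25⇒gr=25>>2=6, th=25&3=1
[1]⇒row 6+0=6  col 1·2+1+0=3

6,3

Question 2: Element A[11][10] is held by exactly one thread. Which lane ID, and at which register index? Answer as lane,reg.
r=11→G=3,rhi=1  c=10→chi=1,T=1,p=0
L=3*4+1=13  i=1*4+1*2+0=6

13,6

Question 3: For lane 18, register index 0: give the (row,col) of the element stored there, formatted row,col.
18: gr=4,th=2
[0] (4+0,2*2+0+0) = (4,4)

4,4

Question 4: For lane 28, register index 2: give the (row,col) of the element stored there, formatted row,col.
15,0

lane 28: gid=7 (28/4), tid=0 (28%4)
i=2: r=7+8=15, c=0*2+0+0=0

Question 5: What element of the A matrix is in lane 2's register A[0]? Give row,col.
L=2->g=2>>2=0, t=2&3=2
[0]->row 0+0=0  col 2·2+0+0=4

0,4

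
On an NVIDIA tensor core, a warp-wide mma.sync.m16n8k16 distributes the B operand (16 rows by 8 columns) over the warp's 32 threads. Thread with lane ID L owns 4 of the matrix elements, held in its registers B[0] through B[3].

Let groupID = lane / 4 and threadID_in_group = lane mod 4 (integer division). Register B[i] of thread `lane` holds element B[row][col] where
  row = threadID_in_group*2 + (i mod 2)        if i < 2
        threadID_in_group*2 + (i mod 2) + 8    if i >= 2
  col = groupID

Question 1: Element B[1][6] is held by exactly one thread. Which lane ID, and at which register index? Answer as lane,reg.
c=6⇒gr=6  r=1⇒Rb=0,th=0,odd=1
L=6*4+0=24  i=0*2+1=1

24,1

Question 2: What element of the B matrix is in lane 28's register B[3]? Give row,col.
28: G=7,T=0
[3] (0*2+1+8,7) = (9,7)

9,7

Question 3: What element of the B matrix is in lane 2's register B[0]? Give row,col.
4,0

lane 2: G=0 (2/4), T=2 (2%4)
i=0: r=2*2+0+0=4, c=G=0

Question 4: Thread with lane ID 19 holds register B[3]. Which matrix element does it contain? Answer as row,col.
19: grp=4,tig=3
[3] (3*2+1+8,4) = (15,4)

15,4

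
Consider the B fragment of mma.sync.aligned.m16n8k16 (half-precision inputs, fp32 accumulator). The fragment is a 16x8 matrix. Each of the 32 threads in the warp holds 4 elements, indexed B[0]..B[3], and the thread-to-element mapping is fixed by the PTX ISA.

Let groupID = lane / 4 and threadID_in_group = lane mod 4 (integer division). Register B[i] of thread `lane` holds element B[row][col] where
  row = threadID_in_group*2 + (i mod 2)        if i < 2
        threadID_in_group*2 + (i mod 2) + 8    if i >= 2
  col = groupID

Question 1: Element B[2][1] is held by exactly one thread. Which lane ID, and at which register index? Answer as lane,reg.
5,0

c:1=>grp=1  r:2=>rB=0,tig=1,lo=0
L=1*4+1=5  i=0*2+0=0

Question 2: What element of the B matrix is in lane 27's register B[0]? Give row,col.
6,6

L=27->gid=27>>2=6, tid=27&3=3
[0]->row 3·2+0+0=6  col gid=6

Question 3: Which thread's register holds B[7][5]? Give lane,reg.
23,1

c=5⇒gr=5  r=7⇒Rb=0,th=3,odd=1
L=5*4+3=23  i=0*2+1=1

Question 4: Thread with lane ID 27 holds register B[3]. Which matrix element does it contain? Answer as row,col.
27: G=6,T=3
[3] (3*2+1+8,6) = (15,6)

15,6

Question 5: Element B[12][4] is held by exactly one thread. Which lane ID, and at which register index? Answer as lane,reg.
c=4⇒gr=4  r=12⇒Rb=1,th=2,odd=0
L=4*4+2=18  i=1*2+0=2

18,2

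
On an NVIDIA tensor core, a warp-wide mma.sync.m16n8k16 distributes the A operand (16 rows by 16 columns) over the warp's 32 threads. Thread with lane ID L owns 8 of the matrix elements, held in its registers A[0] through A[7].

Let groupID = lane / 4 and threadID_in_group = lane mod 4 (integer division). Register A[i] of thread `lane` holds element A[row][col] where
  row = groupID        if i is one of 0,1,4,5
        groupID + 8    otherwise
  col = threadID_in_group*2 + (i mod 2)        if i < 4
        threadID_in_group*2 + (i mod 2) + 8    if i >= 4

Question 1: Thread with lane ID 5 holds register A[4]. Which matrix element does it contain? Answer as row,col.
L=5->g=5>>2=1, t=5&3=1
[4]->row 1+0=1  col 1·2+0+8=10

1,10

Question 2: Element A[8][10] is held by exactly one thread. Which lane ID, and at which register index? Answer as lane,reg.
r: 8->gid=0,r8=1  c: 10->c8=1,tid=1,i&1=0
L=0*4+1=1  i=1*4+1*2+0=6

1,6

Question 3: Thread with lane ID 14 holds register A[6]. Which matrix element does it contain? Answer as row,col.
11,12

L=14=>grp=14>>2=3, tig=14&3=2
[6]=>row 3+8=11  col 2·2+0+8=12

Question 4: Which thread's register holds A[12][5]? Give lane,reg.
r=12->g=4,rb=1  c=5->cb=0,t=2,b0=1
L=4*4+2=18  i=0*4+1*2+1=3

18,3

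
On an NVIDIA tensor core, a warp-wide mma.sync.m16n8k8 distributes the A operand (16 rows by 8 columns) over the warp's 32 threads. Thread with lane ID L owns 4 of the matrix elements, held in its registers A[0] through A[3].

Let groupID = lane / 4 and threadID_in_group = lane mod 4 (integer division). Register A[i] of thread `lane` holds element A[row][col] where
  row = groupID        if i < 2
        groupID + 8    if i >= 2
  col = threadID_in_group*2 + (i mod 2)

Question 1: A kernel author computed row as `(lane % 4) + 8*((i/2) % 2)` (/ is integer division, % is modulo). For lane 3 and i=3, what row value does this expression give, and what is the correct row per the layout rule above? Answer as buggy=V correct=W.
`(lane % 4) + 8*((i/2) % 2)`[3,3]=>11
L=3=>grp=3>>2=0, tig=3&3=3
[3]=>row 0+8=8  col 3·2+1=7
row: 11 vs 8

buggy=11 correct=8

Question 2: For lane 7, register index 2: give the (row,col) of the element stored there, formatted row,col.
9,6

lane 7: g=1 (7/4), t=3 (7%4)
i=2: r=1+8=9, c=3*2+0=6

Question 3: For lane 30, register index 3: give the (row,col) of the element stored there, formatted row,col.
15,5

lane 30⇒30/4=7, 30 mod 4=2
i=3  r:7+8⇒15  c:2·2+1⇒5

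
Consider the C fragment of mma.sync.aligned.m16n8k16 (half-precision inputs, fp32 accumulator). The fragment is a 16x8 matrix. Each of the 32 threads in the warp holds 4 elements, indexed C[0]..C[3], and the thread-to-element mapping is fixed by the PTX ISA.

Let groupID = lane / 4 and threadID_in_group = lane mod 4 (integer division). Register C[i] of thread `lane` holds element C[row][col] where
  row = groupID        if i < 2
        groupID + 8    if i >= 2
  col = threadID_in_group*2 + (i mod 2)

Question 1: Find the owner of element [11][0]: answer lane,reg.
r:11=>grp=3,rB=1  c:0=>tig=0,lo=0
L=3*4+0=12  i=1*2+0=2

12,2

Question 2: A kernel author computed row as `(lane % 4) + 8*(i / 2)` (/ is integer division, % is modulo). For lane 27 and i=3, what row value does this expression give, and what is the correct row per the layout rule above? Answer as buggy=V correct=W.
`(lane % 4) + 8*(i / 2)`[27,3]→11
lane 27→27/4=6, 27 mod 4=3
i=3  r:6+8→14  c:2·3+1→7
row: 11 vs 14

buggy=11 correct=14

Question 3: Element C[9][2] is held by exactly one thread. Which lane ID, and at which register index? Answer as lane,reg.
r=9⇒gr=1,Rb=1  c=2⇒th=1,odd=0
L=1*4+1=5  i=1*2+0=2

5,2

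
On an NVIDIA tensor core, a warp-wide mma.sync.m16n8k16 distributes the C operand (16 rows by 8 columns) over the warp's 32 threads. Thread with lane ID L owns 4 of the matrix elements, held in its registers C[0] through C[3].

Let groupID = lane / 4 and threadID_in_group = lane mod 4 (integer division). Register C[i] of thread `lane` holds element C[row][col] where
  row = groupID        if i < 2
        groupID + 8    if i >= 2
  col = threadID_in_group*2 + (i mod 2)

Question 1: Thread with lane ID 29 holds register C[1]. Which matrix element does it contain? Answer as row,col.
29: grp=7,tig=1
[1] (7+0,1*2+1) = (7,3)

7,3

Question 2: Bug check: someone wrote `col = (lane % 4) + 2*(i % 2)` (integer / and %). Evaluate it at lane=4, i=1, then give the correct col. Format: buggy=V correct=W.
buggy=2 correct=1

`(lane % 4) + 2*(i % 2)`[4,1]->2
lane 4: gid=1 (4/4), tid=0 (4%4)
i=1: r=1+0=1, c=0*2+1=1
col: 2 vs 1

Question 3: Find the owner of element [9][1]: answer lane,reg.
r: 9->gid=1,r8=1  c: 1->tid=0,i&1=1
L=1*4+0=4  i=1*2+1=3

4,3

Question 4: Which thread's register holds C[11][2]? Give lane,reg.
13,2

r=11⇒gr=3,Rb=1  c=2⇒th=1,odd=0
L=3*4+1=13  i=1*2+0=2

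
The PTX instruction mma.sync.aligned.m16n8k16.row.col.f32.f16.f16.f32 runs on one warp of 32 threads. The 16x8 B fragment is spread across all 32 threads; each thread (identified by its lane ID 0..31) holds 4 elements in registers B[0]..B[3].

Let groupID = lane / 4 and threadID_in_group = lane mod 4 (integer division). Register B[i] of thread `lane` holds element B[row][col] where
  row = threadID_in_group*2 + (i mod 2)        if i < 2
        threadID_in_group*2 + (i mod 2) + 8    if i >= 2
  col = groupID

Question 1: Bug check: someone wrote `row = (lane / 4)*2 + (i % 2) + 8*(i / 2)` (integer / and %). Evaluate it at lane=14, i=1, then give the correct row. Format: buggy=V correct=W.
buggy=7 correct=5

`(lane / 4)*2 + (i % 2) + 8*(i / 2)`[14,1]=>7
L=14=>grp=14>>2=3, tig=14&3=2
[1]=>row 2·2+1+0=5  col grp=3
row: 7 vs 5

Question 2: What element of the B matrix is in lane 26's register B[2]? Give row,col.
L=26->gid=26>>2=6, tid=26&3=2
[2]->row 2·2+0+8=12  col gid=6

12,6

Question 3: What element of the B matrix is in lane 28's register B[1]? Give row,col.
28: g=7,t=0
[1] (0*2+1+0,7) = (1,7)

1,7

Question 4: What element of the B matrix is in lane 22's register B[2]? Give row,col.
12,5

lane 22=>22/4=5, 22 mod 4=2
i=2  r:2·2+0+8=>12  c:5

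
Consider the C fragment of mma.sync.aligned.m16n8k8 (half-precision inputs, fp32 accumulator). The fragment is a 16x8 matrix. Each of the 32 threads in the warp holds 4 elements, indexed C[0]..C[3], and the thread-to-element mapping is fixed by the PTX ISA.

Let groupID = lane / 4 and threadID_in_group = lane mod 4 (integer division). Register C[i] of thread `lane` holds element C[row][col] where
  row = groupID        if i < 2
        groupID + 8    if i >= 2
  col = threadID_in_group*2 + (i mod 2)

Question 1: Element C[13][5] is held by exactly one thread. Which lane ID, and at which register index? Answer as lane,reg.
22,3

r=13->g=5,rb=1  c=5->t=2,b0=1
L=5*4+2=22  i=1*2+1=3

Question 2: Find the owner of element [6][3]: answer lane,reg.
r=6->g=6,rb=0  c=3->t=1,b0=1
L=6*4+1=25  i=0*2+1=1

25,1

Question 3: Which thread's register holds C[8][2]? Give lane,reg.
1,2

r=8->g=0,rb=1  c=2->t=1,b0=0
L=0*4+1=1  i=1*2+0=2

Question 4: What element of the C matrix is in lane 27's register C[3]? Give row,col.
14,7

lane 27: gid=6 (27/4), tid=3 (27%4)
i=3: r=6+8=14, c=3*2+1=7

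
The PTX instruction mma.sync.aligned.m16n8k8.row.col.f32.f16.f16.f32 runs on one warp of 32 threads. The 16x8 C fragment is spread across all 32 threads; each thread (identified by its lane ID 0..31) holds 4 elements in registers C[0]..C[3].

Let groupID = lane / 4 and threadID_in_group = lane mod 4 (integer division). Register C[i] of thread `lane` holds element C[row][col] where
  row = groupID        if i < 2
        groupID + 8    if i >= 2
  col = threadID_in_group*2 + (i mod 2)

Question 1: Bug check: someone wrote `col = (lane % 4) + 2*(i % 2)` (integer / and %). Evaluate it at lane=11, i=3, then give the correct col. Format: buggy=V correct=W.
`(lane % 4) + 2*(i % 2)`[11,3]=>5
11: grp=2,tig=3
[3] (2+8,3*2+1) = (10,7)
col: 5 vs 7

buggy=5 correct=7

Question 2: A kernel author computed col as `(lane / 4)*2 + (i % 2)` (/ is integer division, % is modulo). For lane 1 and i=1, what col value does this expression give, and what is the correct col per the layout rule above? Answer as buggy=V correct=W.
buggy=1 correct=3

`(lane / 4)*2 + (i % 2)`[1,1]⇒1
lane 1: gr=0 (1/4), th=1 (1%4)
i=1: r=0+0=0, c=1*2+1=3
col: 1 vs 3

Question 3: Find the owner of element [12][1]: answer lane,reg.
16,3

r: 12->gid=4,r8=1  c: 1->tid=0,i&1=1
L=4*4+0=16  i=1*2+1=3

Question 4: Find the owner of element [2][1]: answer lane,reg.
r:2=>grp=2,rB=0  c:1=>tig=0,lo=1
L=2*4+0=8  i=0*2+1=1

8,1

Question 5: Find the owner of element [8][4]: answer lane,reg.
r=8→G=0,rhi=1  c=4→T=2,p=0
L=0*4+2=2  i=1*2+0=2

2,2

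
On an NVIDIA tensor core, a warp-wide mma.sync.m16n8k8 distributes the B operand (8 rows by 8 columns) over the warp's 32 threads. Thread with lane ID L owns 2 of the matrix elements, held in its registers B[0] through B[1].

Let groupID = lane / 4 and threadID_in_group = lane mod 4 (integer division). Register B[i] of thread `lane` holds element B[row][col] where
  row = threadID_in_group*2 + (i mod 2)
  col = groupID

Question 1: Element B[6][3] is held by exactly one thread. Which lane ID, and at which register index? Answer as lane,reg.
c=3→G=3  r=6→T=3,p=0
L=3*4+3=15  i=0=0

15,0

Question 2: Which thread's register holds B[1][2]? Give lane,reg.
8,1

c: 2->gid=2  r: 1->tid=0,i&1=1
L=2*4+0=8  i=1=1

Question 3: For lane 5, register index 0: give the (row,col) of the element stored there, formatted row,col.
5: g=1,t=1
[0] (1*2+0,1) = (2,1)

2,1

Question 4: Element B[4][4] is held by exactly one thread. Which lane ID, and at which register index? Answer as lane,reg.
c=4->g=4  r=4->t=2,b0=0
L=4*4+2=18  i=0=0

18,0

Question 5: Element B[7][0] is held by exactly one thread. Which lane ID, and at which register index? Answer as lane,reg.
c=0->g=0  r=7->t=3,b0=1
L=0*4+3=3  i=1=1

3,1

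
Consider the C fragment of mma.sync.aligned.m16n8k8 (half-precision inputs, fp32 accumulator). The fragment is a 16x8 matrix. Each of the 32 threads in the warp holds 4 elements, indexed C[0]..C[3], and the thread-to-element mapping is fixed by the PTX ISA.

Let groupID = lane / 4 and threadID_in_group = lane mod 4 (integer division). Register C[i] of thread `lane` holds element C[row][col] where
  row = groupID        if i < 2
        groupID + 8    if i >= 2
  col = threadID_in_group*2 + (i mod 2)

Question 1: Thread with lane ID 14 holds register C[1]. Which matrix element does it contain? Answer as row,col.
14: g=3,t=2
[1] (3+0,2*2+1) = (3,5)

3,5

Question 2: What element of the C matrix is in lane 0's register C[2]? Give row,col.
8,0

lane 0: g=0 (0/4), t=0 (0%4)
i=2: r=0+8=8, c=0*2+0=0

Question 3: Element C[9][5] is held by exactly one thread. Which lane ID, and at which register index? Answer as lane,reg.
r=9⇒gr=1,Rb=1  c=5⇒th=2,odd=1
L=1*4+2=6  i=1*2+1=3

6,3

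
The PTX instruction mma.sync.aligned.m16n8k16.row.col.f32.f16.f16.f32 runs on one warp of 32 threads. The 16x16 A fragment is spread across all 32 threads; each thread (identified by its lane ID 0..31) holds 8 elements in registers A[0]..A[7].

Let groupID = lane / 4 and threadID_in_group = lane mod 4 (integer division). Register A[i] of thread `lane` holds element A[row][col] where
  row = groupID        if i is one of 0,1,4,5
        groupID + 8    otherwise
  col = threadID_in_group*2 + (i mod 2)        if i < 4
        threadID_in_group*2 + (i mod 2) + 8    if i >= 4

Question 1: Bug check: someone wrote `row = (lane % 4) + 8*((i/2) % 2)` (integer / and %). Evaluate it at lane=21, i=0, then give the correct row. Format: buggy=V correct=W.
buggy=1 correct=5

`(lane % 4) + 8*((i/2) % 2)`[21,0]->1
L=21->gid=21>>2=5, tid=21&3=1
[0]->row 5+0=5  col 1·2+0+0=2
row: 1 vs 5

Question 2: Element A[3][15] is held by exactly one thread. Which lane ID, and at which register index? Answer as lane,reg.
r:3=>grp=3,rB=0  c:15=>cB=1,tig=3,lo=1
L=3*4+3=15  i=1*4+0*2+1=5

15,5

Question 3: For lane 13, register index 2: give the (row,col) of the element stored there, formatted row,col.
lane 13->13/4=3, 13 mod 4=1
i=2  r:3+8->11  c:2·1+0+0->2

11,2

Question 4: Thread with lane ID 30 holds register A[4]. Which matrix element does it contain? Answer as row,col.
7,12

lane 30->30/4=7, 30 mod 4=2
i=4  r:7+0->7  c:2·2+0+8->12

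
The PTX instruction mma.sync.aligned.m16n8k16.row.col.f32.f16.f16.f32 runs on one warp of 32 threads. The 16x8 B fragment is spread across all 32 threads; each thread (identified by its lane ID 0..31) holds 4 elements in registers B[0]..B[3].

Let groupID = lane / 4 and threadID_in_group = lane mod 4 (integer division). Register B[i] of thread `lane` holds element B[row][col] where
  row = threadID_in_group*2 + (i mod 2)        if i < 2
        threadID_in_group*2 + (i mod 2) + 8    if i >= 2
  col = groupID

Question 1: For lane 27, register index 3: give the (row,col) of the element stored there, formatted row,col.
27: G=6,T=3
[3] (3*2+1+8,6) = (15,6)

15,6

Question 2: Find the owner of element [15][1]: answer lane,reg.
7,3

c: 1->gid=1  r: 15->r8=1,tid=3,i&1=1
L=1*4+3=7  i=1*2+1=3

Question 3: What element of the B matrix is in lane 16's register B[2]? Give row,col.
lane 16: gr=4 (16/4), th=0 (16%4)
i=2: r=0*2+0+8=8, c=gr=4

8,4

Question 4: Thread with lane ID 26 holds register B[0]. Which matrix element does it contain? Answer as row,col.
4,6

lane 26: grp=6 (26/4), tig=2 (26%4)
i=0: r=2*2+0+0=4, c=grp=6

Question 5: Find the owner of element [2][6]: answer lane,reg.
25,0

c=6->g=6  r=2->rb=0,t=1,b0=0
L=6*4+1=25  i=0*2+0=0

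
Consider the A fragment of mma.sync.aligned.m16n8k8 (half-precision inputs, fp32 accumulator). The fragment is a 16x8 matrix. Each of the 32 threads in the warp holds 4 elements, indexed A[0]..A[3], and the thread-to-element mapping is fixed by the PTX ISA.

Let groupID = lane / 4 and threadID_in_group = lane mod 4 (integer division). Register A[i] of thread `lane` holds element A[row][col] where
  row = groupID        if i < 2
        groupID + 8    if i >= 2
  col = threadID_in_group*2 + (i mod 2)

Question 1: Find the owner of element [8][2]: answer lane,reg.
1,2

r=8⇒gr=0,Rb=1  c=2⇒th=1,odd=0
L=0*4+1=1  i=1*2+0=2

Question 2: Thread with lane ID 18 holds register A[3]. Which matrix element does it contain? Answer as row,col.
lane 18=>18/4=4, 18 mod 4=2
i=3  r:4+8=>12  c:2·2+1=>5

12,5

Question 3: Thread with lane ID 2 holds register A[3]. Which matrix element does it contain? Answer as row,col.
8,5

2: grp=0,tig=2
[3] (0+8,2*2+1) = (8,5)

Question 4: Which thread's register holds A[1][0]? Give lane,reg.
4,0

r: 1->gid=1,r8=0  c: 0->tid=0,i&1=0
L=1*4+0=4  i=0*2+0=0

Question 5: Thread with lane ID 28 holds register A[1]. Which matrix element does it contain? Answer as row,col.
7,1

lane 28: gr=7 (28/4), th=0 (28%4)
i=1: r=7+0=7, c=0*2+1=1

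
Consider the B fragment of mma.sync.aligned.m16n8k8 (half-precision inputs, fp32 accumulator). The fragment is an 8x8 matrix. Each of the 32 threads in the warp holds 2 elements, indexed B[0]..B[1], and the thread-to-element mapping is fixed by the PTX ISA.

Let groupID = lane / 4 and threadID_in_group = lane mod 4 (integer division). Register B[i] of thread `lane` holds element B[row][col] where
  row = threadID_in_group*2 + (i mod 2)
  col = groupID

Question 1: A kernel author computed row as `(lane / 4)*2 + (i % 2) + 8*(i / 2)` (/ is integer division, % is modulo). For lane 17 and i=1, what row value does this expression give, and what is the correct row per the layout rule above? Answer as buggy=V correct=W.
buggy=9 correct=3

`(lane / 4)*2 + (i % 2) + 8*(i / 2)`[17,1]->9
17: g=4,t=1
[1] (1*2+1,4) = (3,4)
row: 9 vs 3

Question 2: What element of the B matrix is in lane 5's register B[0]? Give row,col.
L=5→G=5>>2=1, T=5&3=1
[0]→row 1·2+0=2  col G=1

2,1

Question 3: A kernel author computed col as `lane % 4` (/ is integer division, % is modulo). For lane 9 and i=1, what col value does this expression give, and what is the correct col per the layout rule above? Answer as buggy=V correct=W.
buggy=1 correct=2

`lane % 4`[9,1]->1
lane 9: g=2 (9/4), t=1 (9%4)
i=1: r=1*2+1=3, c=g=2
col: 1 vs 2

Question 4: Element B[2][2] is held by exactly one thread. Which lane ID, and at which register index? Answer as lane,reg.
9,0

c=2->g=2  r=2->t=1,b0=0
L=2*4+1=9  i=0=0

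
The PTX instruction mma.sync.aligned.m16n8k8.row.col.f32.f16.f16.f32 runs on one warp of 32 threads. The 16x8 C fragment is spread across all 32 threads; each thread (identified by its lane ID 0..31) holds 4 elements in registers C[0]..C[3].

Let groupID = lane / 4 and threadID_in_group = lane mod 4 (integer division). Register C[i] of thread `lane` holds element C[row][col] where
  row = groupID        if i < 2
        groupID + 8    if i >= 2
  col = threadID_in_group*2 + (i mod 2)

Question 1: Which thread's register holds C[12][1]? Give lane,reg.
16,3

r:12=>grp=4,rB=1  c:1=>tig=0,lo=1
L=4*4+0=16  i=1*2+1=3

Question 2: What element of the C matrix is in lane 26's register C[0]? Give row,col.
lane 26: grp=6 (26/4), tig=2 (26%4)
i=0: r=6+0=6, c=2*2+0=4

6,4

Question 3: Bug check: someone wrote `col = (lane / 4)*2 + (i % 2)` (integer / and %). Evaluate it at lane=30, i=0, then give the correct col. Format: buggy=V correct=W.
`(lane / 4)*2 + (i % 2)`[30,0]⇒14
lane 30⇒30/4=7, 30 mod 4=2
i=0  r:7+0⇒7  c:2·2+0⇒4
col: 14 vs 4

buggy=14 correct=4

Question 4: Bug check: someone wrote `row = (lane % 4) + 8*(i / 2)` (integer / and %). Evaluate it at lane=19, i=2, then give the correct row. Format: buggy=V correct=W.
`(lane % 4) + 8*(i / 2)`[19,2]->11
L=19->gid=19>>2=4, tid=19&3=3
[2]->row 4+8=12  col 3·2+0=6
row: 11 vs 12

buggy=11 correct=12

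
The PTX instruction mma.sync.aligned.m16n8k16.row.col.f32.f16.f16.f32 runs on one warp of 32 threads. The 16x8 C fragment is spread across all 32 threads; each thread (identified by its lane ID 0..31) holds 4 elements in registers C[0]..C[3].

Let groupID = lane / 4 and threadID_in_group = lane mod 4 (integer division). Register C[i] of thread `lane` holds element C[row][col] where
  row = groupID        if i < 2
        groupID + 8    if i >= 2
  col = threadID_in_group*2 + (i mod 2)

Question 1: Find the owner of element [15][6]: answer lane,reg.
31,2

r=15⇒gr=7,Rb=1  c=6⇒th=3,odd=0
L=7*4+3=31  i=1*2+0=2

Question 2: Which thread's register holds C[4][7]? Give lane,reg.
19,1

r=4⇒gr=4,Rb=0  c=7⇒th=3,odd=1
L=4*4+3=19  i=0*2+1=1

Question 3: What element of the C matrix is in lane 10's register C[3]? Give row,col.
lane 10: gr=2 (10/4), th=2 (10%4)
i=3: r=2+8=10, c=2*2+1=5

10,5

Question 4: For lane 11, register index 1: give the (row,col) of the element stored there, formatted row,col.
2,7

lane 11→11/4=2, 11 mod 4=3
i=1  r:2+0→2  c:2·3+1→7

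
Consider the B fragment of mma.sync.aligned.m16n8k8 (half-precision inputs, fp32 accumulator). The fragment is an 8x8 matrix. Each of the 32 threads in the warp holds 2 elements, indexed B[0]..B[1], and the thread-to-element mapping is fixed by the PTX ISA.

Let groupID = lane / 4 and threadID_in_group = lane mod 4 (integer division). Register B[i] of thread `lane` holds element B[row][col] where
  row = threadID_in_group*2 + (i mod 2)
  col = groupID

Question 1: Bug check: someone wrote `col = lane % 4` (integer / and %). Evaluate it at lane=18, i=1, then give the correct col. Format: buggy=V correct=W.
buggy=2 correct=4

`lane % 4`[18,1]->2
L=18->gid=18>>2=4, tid=18&3=2
[1]->row 2·2+1=5  col gid=4
col: 2 vs 4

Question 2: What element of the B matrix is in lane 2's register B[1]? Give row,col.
L=2=>grp=2>>2=0, tig=2&3=2
[1]=>row 2·2+1=5  col grp=0

5,0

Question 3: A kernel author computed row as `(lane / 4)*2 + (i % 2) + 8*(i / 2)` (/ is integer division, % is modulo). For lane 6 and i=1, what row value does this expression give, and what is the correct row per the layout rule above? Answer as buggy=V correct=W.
buggy=3 correct=5

`(lane / 4)*2 + (i % 2) + 8*(i / 2)`[6,1]->3
lane 6: g=1 (6/4), t=2 (6%4)
i=1: r=2*2+1=5, c=g=1
row: 3 vs 5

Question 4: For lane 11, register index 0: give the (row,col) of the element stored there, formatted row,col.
6,2

L=11->g=11>>2=2, t=11&3=3
[0]->row 3·2+0=6  col g=2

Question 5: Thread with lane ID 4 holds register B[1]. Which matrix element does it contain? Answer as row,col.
1,1

lane 4->4/4=1, 4 mod 4=0
i=1  r:2·0+1->1  c:1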